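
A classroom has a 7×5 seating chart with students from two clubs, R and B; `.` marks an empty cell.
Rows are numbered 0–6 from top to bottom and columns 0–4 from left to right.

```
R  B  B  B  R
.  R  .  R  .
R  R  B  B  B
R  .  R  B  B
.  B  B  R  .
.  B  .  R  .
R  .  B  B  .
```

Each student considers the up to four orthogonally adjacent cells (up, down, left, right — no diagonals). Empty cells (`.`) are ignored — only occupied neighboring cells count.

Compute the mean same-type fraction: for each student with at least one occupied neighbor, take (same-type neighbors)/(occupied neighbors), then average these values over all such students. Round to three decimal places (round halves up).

0.569

(0,0)R 0/1
(0,1)B 1/3
(0,2)B 2/2
(0,3)B 1/3
(0,4)R 0/1
(1,1)R 1/2
(1,3)R 0/2
(2,0)R 2/2
(2,1)R 2/3
(2,2)B 1/3
(2,3)B 3/4
(2,4)B 2/2
(3,0)R 1/1
(3,2)R 0/3
(3,3)B 2/4
(3,4)B 2/2
(4,1)B 2/2
(4,2)B 1/3
(4,3)R 1/3
(5,1)B 1/1
(5,3)R 1/2
(6,0)R — no occupied neighbors
(6,2)B 1/1
(6,3)B 1/2
Sum over 23 students: 0/1 + 1/3 + 2/2 + 1/3 + 0/1 + 1/2 + 0/2 + 2/2 + 2/3 + 1/3 + 3/4 + 2/2 + 1/1 + 0/3 + 2/4 + 2/2 + 2/2 + 1/3 + 1/3 + 1/1 + 1/2 + 1/1 + 1/2 = 157/12; mean = 157/12 ÷ 23 = 157/276 = 0.568840… → 0.569.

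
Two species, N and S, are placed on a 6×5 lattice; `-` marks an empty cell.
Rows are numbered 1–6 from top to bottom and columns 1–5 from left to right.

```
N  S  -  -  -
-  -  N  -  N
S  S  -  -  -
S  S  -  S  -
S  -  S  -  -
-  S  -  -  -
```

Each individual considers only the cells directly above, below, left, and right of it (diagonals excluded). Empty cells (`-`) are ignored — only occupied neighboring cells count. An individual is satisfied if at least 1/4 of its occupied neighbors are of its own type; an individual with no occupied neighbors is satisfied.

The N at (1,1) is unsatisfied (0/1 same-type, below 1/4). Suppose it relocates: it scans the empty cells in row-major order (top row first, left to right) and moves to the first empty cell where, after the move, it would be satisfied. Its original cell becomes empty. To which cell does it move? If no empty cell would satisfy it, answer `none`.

(1,3)

Vacating (1,1). Empty cells in order:
  (1,3): 1/2 same-type → satisfied — stop here.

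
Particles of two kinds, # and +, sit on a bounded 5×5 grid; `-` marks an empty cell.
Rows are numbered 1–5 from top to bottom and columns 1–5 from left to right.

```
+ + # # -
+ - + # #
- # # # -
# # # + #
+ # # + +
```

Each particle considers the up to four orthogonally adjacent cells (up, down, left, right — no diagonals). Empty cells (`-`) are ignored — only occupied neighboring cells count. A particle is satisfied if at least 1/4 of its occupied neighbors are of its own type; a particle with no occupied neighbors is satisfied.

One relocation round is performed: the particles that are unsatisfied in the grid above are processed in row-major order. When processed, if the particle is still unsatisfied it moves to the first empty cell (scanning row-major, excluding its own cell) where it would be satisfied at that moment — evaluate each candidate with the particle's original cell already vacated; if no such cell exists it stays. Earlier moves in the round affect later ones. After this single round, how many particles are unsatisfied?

Initially unsatisfied (in order): (2,3), (4,5), (5,1).
  (2,3) → (2,2).
  (4,5) → (1,5).
  (5,1) → (2,3).
Resulting grid:
+ + # # #
+ + + # #
- # # # -
# # # + -
- # # + +
All satisfied now.

0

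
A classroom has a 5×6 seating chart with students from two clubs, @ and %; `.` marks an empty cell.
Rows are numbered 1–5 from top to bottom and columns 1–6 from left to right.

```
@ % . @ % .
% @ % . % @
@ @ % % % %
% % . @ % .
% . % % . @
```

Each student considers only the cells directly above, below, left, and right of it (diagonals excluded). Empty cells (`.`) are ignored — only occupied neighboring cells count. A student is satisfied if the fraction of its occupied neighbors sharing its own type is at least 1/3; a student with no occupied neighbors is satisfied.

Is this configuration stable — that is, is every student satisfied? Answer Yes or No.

No

Row 1: (1,1)@ 0/2 not · (1,2)% 0/2 not · (1,4)@ 0/1 not · (1,5)% 1/2 satisfied
Row 2: (2,1)% 0/3 not · (2,2)@ 1/4 not · (2,3)% 1/2 satisfied · (2,5)% 2/3 satisfied · (2,6)@ 0/2 not
Row 3: (3,1)@ 1/3 satisfied · (3,2)@ 2/4 satisfied · (3,3)% 2/3 satisfied · (3,4)% 2/3 satisfied · (3,5)% 4/4 satisfied · (3,6)% 1/2 satisfied
Row 4: (4,1)% 2/3 satisfied · (4,2)% 1/2 satisfied · (4,4)@ 0/3 not · (4,5)% 1/2 satisfied
Row 5: (5,1)% 1/1 satisfied · (5,3)% 1/1 satisfied · (5,4)% 1/2 satisfied · (5,6)@ 0/0 satisfied
For instance (1,1) has only 0/2 same-type neighbors, below 1/3.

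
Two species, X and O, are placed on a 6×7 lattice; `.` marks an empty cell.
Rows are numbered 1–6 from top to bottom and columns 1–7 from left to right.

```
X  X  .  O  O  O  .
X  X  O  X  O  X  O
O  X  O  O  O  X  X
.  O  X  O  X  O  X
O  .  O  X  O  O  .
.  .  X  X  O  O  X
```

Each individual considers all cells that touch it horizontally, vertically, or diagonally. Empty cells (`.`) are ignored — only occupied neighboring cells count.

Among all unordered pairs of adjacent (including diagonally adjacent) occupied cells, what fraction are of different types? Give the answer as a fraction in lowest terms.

50/101

Scan each occupied cell's neighbors to the right and below (and the two forward diagonals) so each pair is counted once.
Row 1: X(1,1)–X(1,2)= X(1,1)–X(2,1)= X(1,1)–X(2,2)= X(1,2)–X(2,2)= X(1,2)–O(2,3)≠ X(1,2)–X(2,1)= O(1,4)–O(1,5)= O(1,4)–X(2,4)≠ O(1,4)–O(2,5)= O(1,4)–O(2,3)= O(1,5)–O(1,6)= O(1,5)–O(2,5)= O(1,5)–X(2,6)≠ O(1,5)–X(2,4)≠ O(1,6)–X(2,6)≠ O(1,6)–O(2,7)= O(1,6)–O(2,5)=  → 5/17 unlike.
Row 2: X(2,1)–X(2,2)= X(2,1)–O(3,1)≠ X(2,1)–X(3,2)= X(2,2)–O(2,3)≠ X(2,2)–X(3,2)= X(2,2)–O(3,3)≠ X(2,2)–O(3,1)≠ O(2,3)–X(2,4)≠ O(2,3)–O(3,3)= O(2,3)–O(3,4)= O(2,3)–X(3,2)≠ X(2,4)–O(2,5)≠ X(2,4)–O(3,4)≠ X(2,4)–O(3,5)≠ X(2,4)–O(3,3)≠ O(2,5)–X(2,6)≠ O(2,5)–O(3,5)= O(2,5)–X(3,6)≠ O(2,5)–O(3,4)= X(2,6)–O(2,7)≠ X(2,6)–X(3,6)= X(2,6)–X(3,7)= X(2,6)–O(3,5)≠ O(2,7)–X(3,7)≠ O(2,7)–X(3,6)≠  → 16/25 unlike.
Row 3: O(3,1)–X(3,2)≠ O(3,1)–O(4,2)= X(3,2)–O(3,3)≠ X(3,2)–O(4,2)≠ X(3,2)–X(4,3)= O(3,3)–O(3,4)= O(3,3)–X(4,3)≠ O(3,3)–O(4,4)= O(3,3)–O(4,2)= O(3,4)–O(3,5)= O(3,4)–O(4,4)= O(3,4)–X(4,5)≠ O(3,4)–X(4,3)≠ O(3,5)–X(3,6)≠ O(3,5)–X(4,5)≠ O(3,5)–O(4,6)= O(3,5)–O(4,4)= X(3,6)–X(3,7)= X(3,6)–O(4,6)≠ X(3,6)–X(4,7)= X(3,6)–X(4,5)= X(3,7)–X(4,7)= X(3,7)–O(4,6)≠  → 10/23 unlike.
Row 4: O(4,2)–X(4,3)≠ O(4,2)–O(5,3)= O(4,2)–O(5,1)= X(4,3)–O(4,4)≠ X(4,3)–O(5,3)≠ X(4,3)–X(5,4)= O(4,4)–X(4,5)≠ O(4,4)–X(5,4)≠ O(4,4)–O(5,5)= O(4,4)–O(5,3)= X(4,5)–O(4,6)≠ X(4,5)–O(5,5)≠ X(4,5)–O(5,6)≠ X(4,5)–X(5,4)= O(4,6)–X(4,7)≠ O(4,6)–O(5,6)= O(4,6)–O(5,5)= X(4,7)–O(5,6)≠  → 10/18 unlike.
Row 5: O(5,3)–X(5,4)≠ O(5,3)–X(6,3)≠ O(5,3)–X(6,4)≠ X(5,4)–O(5,5)≠ X(5,4)–X(6,4)= X(5,4)–O(6,5)≠ X(5,4)–X(6,3)= O(5,5)–O(5,6)= O(5,5)–O(6,5)= O(5,5)–O(6,6)= O(5,5)–X(6,4)≠ O(5,6)–O(6,6)= O(5,6)–X(6,7)≠ O(5,6)–O(6,5)=  → 7/14 unlike.
Row 6: X(6,3)–X(6,4)= X(6,4)–O(6,5)≠ O(6,5)–O(6,6)= O(6,6)–X(6,7)≠  → 2/4 unlike.
Total adjacent occupied pairs: 101; unlike-type pairs: 50.
50/101 is already in lowest terms.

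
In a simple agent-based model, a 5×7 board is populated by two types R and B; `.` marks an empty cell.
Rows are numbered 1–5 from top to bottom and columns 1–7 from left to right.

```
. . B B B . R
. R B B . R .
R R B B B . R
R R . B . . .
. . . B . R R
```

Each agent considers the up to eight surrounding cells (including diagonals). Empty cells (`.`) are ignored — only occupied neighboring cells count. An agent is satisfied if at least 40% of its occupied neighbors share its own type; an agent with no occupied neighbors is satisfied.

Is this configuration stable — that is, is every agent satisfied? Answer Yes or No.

(1,3)B 3/4 satisfied
(1,4)B 4/4 satisfied
(1,5)B 2/3 satisfied
(1,7)R 1/1 satisfied
(2,2)R 2/5 satisfied
(2,3)B 5/7 satisfied
(2,4)B 7/7 satisfied
(2,6)R 2/4 satisfied
(3,1)R 4/4 satisfied
(3,2)R 4/6 satisfied
(3,3)B 4/7 satisfied
(3,4)B 5/5 satisfied
(3,5)B 3/4 satisfied
(3,7)R 1/1 satisfied
(4,1)R 3/3 satisfied
(4,2)R 3/4 satisfied
(4,4)B 4/4 satisfied
(5,4)B 1/1 satisfied
(5,6)R 1/1 satisfied
(5,7)R 1/1 satisfied
All meet the threshold, so the configuration is stable.

Yes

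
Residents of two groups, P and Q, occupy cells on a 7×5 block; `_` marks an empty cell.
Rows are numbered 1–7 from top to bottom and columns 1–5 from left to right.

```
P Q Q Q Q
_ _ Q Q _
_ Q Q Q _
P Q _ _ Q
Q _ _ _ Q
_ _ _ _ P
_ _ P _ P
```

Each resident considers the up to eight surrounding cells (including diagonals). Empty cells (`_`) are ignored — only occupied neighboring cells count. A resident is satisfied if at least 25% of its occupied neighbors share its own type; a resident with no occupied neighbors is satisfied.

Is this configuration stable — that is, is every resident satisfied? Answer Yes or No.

Row 1: (1,1)P 0/1 ✗ · (1,2)Q 2/3 ✓ · (1,3)Q 4/4 ✓ · (1,4)Q 4/4 ✓ · (1,5)Q 2/2 ✓
Row 2: (2,3)Q 7/7 ✓ · (2,4)Q 6/6 ✓
Row 3: (3,2)Q 3/4 ✓ · (3,3)Q 5/5 ✓ · (3,4)Q 4/4 ✓
Row 4: (4,1)P 0/3 ✗ · (4,2)Q 3/4 ✓ · (4,5)Q 2/2 ✓
Row 5: (5,1)Q 1/2 ✓ · (5,5)Q 1/2 ✓
Row 6: (6,5)P 1/2 ✓
Row 7: (7,3)P 0/0 ✓ · (7,5)P 1/1 ✓
For instance (1,1) has only 0/1 same-type neighbors, below 1/4.

No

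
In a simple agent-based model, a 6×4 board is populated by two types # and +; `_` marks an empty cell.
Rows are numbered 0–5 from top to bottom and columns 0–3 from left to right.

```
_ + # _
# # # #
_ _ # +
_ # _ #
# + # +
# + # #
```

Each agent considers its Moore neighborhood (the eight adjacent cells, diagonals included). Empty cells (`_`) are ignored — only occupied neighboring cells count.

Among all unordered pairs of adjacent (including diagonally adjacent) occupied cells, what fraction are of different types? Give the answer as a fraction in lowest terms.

Scan each occupied cell's neighbors to the right and below (and the two forward diagonals) so each pair is counted once.
From row 0: 4 unlike of 7 pairs (running 4/7).
From row 1: 2 unlike of 8 pairs (running 6/15).
From row 2: 2 unlike of 4 pairs (running 8/19).
From row 3: 2 unlike of 5 pairs (running 10/24).
From row 4: 9 unlike of 13 pairs (running 19/37).
From row 5: 2 unlike of 3 pairs (running 21/40).
Total adjacent occupied pairs: 40; unlike-type pairs: 21.
21/40 is already in lowest terms.

21/40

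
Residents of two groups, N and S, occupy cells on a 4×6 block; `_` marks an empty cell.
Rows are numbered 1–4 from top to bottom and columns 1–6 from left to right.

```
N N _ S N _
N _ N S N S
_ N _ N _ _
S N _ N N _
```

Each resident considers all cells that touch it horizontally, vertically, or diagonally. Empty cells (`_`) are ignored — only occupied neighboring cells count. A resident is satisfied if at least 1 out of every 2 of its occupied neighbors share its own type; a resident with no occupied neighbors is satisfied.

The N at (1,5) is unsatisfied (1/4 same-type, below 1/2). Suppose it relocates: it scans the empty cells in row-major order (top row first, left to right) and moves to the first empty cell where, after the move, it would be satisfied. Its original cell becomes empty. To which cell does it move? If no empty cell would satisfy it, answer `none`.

Vacating (1,5). Empty cells in order:
  (1,3): 2/4 same-type → satisfied — stop here.

(1,3)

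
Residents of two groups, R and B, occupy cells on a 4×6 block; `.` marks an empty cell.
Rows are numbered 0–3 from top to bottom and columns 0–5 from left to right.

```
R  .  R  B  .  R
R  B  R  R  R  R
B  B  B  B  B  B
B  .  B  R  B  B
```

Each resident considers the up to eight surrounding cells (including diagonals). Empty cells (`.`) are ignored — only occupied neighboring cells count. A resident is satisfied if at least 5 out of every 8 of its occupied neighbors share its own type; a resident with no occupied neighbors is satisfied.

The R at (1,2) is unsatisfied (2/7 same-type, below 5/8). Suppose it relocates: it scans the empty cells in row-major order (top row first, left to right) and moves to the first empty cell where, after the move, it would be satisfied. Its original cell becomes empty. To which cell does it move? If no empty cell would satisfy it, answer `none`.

Vacating (1,2). Empty cells in order:
  (0,1): 3/4 same-type → satisfied — stop here.

(0,1)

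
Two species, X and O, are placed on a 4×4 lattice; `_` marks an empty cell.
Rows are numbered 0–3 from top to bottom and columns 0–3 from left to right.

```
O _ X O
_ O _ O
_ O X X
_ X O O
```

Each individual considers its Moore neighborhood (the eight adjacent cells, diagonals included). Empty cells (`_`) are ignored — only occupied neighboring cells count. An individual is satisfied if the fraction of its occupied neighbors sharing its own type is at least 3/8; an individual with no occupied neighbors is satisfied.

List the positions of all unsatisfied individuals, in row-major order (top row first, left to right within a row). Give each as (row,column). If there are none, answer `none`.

Row 0: (0,0)O 1/1 ✓ · (0,2)X 0/3 ✗ · (0,3)O 1/2 ✓
Row 1: (1,1)O 2/4 ✓ · (1,3)O 1/4 ✗
Row 2: (2,1)O 2/4 ✓ · (2,2)X 2/7 ✗ · (2,3)X 1/4 ✗
Row 3: (3,1)X 1/3 ✗ · (3,2)O 2/5 ✓ · (3,3)O 1/3 ✗

(0,2), (1,3), (2,2), (2,3), (3,1), (3,3)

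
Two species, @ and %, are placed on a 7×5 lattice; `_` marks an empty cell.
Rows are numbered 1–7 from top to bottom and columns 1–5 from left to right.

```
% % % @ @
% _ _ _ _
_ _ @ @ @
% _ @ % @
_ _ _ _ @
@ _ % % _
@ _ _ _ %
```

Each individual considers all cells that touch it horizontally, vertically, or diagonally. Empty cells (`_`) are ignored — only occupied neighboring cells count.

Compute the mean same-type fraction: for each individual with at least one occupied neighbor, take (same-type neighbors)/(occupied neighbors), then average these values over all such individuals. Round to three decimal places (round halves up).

Row 1: (1,1)% 2/2 · (1,2)% 3/3 · (1,3)% 1/2 · (1,4)@ 1/2 · (1,5)@ 1/1
Row 2: (2,1)% 2/2
Row 3: (3,3)@ 2/3 · (3,4)@ 4/5 · (3,5)@ 2/3
Row 4: (4,1)% — no occupied neighbors · (4,3)@ 2/3 · (4,4)% 0/6 · (4,5)@ 3/4
Row 5: (5,5)@ 1/3
Row 6: (6,1)@ 1/1 · (6,3)% 1/1 · (6,4)% 2/3
Row 7: (7,1)@ 1/1 · (7,5)% 1/1
Sum over 18 individuals: 2/2 + 3/3 + 1/2 + 1/2 + 1/1 + 2/2 + 2/3 + 4/5 + 2/3 + 2/3 + 0/6 + 3/4 + 1/3 + 1/1 + 1/1 + 2/3 + 1/1 + 1/1 = 271/20; mean = 271/20 ÷ 18 = 271/360 = 0.752777… → 0.753.

0.753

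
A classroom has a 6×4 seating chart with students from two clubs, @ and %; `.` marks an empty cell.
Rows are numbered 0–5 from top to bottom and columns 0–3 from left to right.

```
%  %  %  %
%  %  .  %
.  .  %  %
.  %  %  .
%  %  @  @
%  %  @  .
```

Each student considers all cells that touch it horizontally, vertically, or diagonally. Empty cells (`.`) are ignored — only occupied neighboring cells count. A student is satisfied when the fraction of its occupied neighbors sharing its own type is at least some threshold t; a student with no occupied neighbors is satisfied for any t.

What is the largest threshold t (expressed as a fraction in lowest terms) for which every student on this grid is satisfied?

1/3

(0,0)% 3/3
(0,1)% 4/4
(0,2)% 4/4
(0,3)% 2/2
(1,0)% 3/3
(1,1)% 5/5
(1,3)% 4/4
(2,2)% 5/5
(2,3)% 3/3
(3,1)% 4/5
(3,2)% 4/6
(4,0)% 4/4
(4,1)% 5/7
(4,2)@ 2/6
(4,3)@ 2/3
(5,0)% 3/3
(5,1)% 3/5
(5,2)@ 2/4
The smallest same-type fraction is 2/6 at (4,2), which reduces to 1/3. Any threshold above that leaves this student unsatisfied.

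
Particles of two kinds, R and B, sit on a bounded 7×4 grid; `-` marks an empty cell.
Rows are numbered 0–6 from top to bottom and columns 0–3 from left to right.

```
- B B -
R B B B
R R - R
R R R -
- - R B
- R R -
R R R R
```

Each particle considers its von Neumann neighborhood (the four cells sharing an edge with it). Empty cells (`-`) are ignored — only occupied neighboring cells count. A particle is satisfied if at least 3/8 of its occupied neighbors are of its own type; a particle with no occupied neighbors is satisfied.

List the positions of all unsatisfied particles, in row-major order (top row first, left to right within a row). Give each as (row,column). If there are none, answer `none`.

(2,3), (4,3)

(0,1)B 2/2 ok
(0,2)B 2/2 ok
(1,0)R 1/2 ok
(1,1)B 2/4 ok
(1,2)B 3/3 ok
(1,3)B 1/2 ok
(2,0)R 3/3 ok
(2,1)R 2/3 ok
(2,3)R 0/1 unhappy
(3,0)R 2/2 ok
(3,1)R 3/3 ok
(3,2)R 2/2 ok
(4,2)R 2/3 ok
(4,3)B 0/1 unhappy
(5,1)R 2/2 ok
(5,2)R 3/3 ok
(6,0)R 1/1 ok
(6,1)R 3/3 ok
(6,2)R 3/3 ok
(6,3)R 1/1 ok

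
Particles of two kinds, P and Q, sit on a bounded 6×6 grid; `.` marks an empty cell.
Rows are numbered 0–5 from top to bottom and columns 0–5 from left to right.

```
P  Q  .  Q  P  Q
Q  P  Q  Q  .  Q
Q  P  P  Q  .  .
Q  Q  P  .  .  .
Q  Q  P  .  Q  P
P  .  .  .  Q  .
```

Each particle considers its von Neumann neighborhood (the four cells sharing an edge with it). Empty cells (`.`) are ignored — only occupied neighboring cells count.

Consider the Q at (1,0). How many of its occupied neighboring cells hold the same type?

Occupied neighbors of (1,0): (0,0)=P, (2,0)=Q, (1,1)=P.
Same type (Q): 1 of 3.

1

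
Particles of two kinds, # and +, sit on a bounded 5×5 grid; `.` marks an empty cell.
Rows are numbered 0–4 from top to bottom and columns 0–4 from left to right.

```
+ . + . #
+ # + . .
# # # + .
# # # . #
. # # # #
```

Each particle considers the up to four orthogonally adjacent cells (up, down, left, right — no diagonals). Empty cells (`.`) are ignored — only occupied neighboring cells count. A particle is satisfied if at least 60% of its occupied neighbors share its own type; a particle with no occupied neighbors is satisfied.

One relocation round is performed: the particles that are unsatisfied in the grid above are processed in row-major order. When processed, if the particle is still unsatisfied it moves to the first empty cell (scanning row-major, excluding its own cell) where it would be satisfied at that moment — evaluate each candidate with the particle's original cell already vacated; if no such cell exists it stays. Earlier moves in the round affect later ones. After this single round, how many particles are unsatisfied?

Initially unsatisfied (in order): (1,0), (1,1), (1,2), (2,2), (2,3).
  (1,0) → (0,1).
  (1,1) → (1,4).
  (1,2): no empty cell satisfies it; stays.
  (2,2) → (2,4).
  (2,3) → (1,1).
Resulting grid:
+ + + . #
. + + . #
# # . . #
# # # . #
. # # # #
All satisfied now.

0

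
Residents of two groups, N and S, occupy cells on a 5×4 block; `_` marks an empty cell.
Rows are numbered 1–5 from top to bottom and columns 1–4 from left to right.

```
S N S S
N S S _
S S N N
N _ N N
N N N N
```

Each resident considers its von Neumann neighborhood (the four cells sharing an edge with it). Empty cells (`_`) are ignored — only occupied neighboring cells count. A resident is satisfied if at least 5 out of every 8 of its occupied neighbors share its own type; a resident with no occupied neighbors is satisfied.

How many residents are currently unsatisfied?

7

Row 1: (1,1)S 0/2 not · (1,2)N 0/3 not · (1,3)S 2/3 satisfied · (1,4)S 1/1 satisfied
Row 2: (2,1)N 0/3 not · (2,2)S 2/4 not · (2,3)S 2/3 satisfied
Row 3: (3,1)S 1/3 not · (3,2)S 2/3 satisfied · (3,3)N 2/4 not · (3,4)N 2/2 satisfied
Row 4: (4,1)N 1/2 not · (4,3)N 3/3 satisfied · (4,4)N 3/3 satisfied
Row 5: (5,1)N 2/2 satisfied · (5,2)N 2/2 satisfied · (5,3)N 3/3 satisfied · (5,4)N 2/2 satisfied
Unsatisfied: (1,1), (1,2), (2,1), (2,2), (3,1), (3,3), (4,1) — 7 in total.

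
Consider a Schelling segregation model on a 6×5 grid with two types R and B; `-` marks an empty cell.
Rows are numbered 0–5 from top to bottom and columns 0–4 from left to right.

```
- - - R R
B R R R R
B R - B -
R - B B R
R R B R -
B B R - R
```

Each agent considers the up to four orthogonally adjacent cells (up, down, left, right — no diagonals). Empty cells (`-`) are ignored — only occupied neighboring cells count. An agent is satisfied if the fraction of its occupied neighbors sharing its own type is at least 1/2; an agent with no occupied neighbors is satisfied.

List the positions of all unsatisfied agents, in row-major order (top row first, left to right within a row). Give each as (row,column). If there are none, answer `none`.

(0,3)R 2/2 ✓
(0,4)R 2/2 ✓
(1,0)B 1/2 ✓
(1,1)R 2/3 ✓
(1,2)R 2/2 ✓
(1,3)R 3/4 ✓
(1,4)R 2/2 ✓
(2,0)B 1/3 ✗
(2,1)R 1/2 ✓
(2,3)B 1/2 ✓
(3,0)R 1/2 ✓
(3,2)B 2/2 ✓
(3,3)B 2/4 ✓
(3,4)R 0/1 ✗
(4,0)R 2/3 ✓
(4,1)R 1/3 ✗
(4,2)B 1/4 ✗
(4,3)R 0/2 ✗
(5,0)B 1/2 ✓
(5,1)B 1/3 ✗
(5,2)R 0/2 ✗
(5,4)R 0/0 ✓

(2,0), (3,4), (4,1), (4,2), (4,3), (5,1), (5,2)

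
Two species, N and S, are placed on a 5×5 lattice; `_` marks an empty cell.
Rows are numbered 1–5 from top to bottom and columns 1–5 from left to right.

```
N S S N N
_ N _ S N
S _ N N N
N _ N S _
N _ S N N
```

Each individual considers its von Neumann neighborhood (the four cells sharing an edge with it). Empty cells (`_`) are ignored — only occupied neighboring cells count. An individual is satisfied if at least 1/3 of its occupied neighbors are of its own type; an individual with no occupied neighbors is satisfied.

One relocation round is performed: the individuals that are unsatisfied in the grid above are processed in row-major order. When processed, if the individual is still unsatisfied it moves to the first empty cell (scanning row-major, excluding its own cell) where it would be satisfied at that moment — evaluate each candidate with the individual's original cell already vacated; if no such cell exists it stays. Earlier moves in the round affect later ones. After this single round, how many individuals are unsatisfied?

Initially unsatisfied (in order): (1,1), (2,2), (2,4), (3,1), (4,4), (5,3).
  (1,1) → (2,1).
  (2,2): now satisfied by earlier moves; stays.
  (2,4) → (1,1).
  (3,1) → (2,3).
  (4,4) → (5,2).
  (5,3): now satisfied by earlier moves; stays.
Resulting grid:
S S S N N
N N S _ N
_ _ N N N
N _ N _ _
N S S N N
All satisfied now.

0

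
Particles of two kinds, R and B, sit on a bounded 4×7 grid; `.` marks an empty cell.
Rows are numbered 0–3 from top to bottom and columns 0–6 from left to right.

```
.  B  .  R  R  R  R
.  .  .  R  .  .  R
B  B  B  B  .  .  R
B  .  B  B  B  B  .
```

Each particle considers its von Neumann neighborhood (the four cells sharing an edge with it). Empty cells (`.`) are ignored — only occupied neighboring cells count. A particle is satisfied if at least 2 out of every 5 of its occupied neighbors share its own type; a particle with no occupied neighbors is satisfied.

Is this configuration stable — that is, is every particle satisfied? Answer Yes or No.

Row 0: (0,1)B 0/0 satisfied · (0,3)R 2/2 satisfied · (0,4)R 2/2 satisfied · (0,5)R 2/2 satisfied · (0,6)R 2/2 satisfied
Row 1: (1,3)R 1/2 satisfied · (1,6)R 2/2 satisfied
Row 2: (2,0)B 2/2 satisfied · (2,1)B 2/2 satisfied · (2,2)B 3/3 satisfied · (2,3)B 2/3 satisfied · (2,6)R 1/1 satisfied
Row 3: (3,0)B 1/1 satisfied · (3,2)B 2/2 satisfied · (3,3)B 3/3 satisfied · (3,4)B 2/2 satisfied · (3,5)B 1/1 satisfied
All meet the threshold, so the configuration is stable.

Yes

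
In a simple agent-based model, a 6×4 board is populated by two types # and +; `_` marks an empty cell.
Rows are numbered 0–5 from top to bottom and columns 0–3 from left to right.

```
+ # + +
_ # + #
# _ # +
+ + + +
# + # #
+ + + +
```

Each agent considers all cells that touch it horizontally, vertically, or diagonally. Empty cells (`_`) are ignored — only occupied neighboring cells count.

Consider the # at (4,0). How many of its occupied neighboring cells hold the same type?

0

Occupied neighbors of (4,0): (3,0)=+, (3,1)=+, (4,1)=+, (5,0)=+, (5,1)=+.
Same type (#): 0 of 5.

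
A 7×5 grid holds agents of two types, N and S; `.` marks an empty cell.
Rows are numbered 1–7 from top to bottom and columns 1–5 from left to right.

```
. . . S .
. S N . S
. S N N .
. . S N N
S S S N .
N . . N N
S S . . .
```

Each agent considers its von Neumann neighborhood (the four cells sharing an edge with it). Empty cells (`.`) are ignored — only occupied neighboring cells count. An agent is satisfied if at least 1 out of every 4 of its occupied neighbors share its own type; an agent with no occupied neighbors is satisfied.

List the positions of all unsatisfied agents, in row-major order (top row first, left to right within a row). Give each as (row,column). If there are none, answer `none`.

(6,1)

Row 1: (1,4)S 0/0 satisfied
Row 2: (2,2)S 1/2 satisfied · (2,3)N 1/2 satisfied · (2,5)S 0/0 satisfied
Row 3: (3,2)S 1/2 satisfied · (3,3)N 2/4 satisfied · (3,4)N 2/2 satisfied
Row 4: (4,3)S 1/3 satisfied · (4,4)N 3/4 satisfied · (4,5)N 1/1 satisfied
Row 5: (5,1)S 1/2 satisfied · (5,2)S 2/2 satisfied · (5,3)S 2/3 satisfied · (5,4)N 2/3 satisfied
Row 6: (6,1)N 0/2 not · (6,4)N 2/2 satisfied · (6,5)N 1/1 satisfied
Row 7: (7,1)S 1/2 satisfied · (7,2)S 1/1 satisfied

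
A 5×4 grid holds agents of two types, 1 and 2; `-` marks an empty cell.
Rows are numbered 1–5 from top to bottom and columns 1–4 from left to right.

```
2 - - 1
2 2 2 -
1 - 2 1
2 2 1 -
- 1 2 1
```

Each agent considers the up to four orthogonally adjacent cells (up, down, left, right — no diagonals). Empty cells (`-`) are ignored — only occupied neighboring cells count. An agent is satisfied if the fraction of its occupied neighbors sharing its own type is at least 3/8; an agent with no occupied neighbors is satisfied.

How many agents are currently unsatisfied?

8

Row 1: (1,1)2 1/1 satisfied · (1,4)1 0/0 satisfied
Row 2: (2,1)2 2/3 satisfied · (2,2)2 2/2 satisfied · (2,3)2 2/2 satisfied
Row 3: (3,1)1 0/2 not · (3,3)2 1/3 not · (3,4)1 0/1 not
Row 4: (4,1)2 1/2 satisfied · (4,2)2 1/3 not · (4,3)1 0/3 not
Row 5: (5,2)1 0/2 not · (5,3)2 0/3 not · (5,4)1 0/1 not
Unsatisfied: (3,1), (3,3), (3,4), (4,2), (4,3), (5,2), (5,3), (5,4) — 8 in total.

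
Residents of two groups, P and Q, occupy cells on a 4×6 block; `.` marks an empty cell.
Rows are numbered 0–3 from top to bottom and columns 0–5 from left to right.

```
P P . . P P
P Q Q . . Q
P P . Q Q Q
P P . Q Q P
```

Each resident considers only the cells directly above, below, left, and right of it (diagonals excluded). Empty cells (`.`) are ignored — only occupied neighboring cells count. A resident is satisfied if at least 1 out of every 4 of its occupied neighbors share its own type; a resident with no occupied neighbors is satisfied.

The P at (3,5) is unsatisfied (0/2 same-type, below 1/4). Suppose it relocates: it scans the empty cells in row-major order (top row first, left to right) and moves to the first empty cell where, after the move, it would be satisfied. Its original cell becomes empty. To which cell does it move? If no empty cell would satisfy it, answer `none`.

Vacating (3,5). Empty cells in order:
  (0,2): 1/2 same-type → satisfied — stop here.

(0,2)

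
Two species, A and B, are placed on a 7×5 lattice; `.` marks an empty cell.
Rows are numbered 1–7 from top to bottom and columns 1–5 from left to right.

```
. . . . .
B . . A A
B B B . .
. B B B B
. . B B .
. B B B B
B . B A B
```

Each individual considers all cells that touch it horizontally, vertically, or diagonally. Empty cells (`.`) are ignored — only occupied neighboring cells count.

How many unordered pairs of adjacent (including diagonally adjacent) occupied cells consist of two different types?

Scan each occupied cell's neighbors to the right and below (and the two forward diagonals) so each pair is counted once.
From row 2: 1 unlike of 4 pairs (running 1/4).
From row 3: 0 unlike of 8 pairs (running 1/12).
From row 4: 0 unlike of 9 pairs (running 1/21).
From row 5: 0 unlike of 7 pairs (running 1/28).
From row 6: 3 unlike of 12 pairs (running 4/40).
From row 7: 2 unlike of 2 pairs (running 6/42).
Total adjacent occupied pairs: 42; unlike-type pairs: 6.

6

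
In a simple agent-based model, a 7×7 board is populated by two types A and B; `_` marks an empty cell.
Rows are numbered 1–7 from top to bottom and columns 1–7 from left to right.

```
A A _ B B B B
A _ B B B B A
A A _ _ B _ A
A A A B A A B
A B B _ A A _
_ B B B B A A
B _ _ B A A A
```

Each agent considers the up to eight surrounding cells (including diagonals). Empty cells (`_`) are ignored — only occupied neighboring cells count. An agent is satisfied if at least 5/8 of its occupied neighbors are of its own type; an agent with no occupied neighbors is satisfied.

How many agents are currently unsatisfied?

12

Row 1: (1,1)A 2/2 ok · (1,2)A 2/3 ok · (1,4)B 4/4 ok · (1,5)B 5/5 ok · (1,6)B 4/5 ok · (1,7)B 2/3 ok
Row 2: (2,1)A 4/4 ok · (2,3)B 2/4 unhappy · (2,4)B 5/5 ok · (2,5)B 6/6 ok · (2,6)B 5/7 ok · (2,7)A 1/4 unhappy
Row 3: (3,1)A 4/4 ok · (3,2)A 5/6 ok · (3,5)B 4/6 ok · (3,7)A 2/4 unhappy
Row 4: (4,1)A 4/5 ok · (4,2)A 5/7 ok · (4,3)A 2/5 unhappy · (4,4)B 2/5 unhappy · (4,5)A 3/5 unhappy · (4,6)A 4/6 ok · (4,7)B 0/3 unhappy
Row 5: (5,1)A 2/4 unhappy · (5,2)B 3/7 unhappy · (5,3)B 5/7 ok · (5,5)A 4/7 unhappy · (5,6)A 5/7 ok
Row 6: (6,2)B 4/5 ok · (6,3)B 5/5 ok · (6,4)B 4/6 ok · (6,5)B 2/7 unhappy · (6,6)A 6/7 ok · (6,7)A 4/4 ok
Row 7: (7,1)B 1/1 ok · (7,4)B 3/4 ok · (7,5)A 2/5 unhappy · (7,6)A 4/5 ok · (7,7)A 3/3 ok
Unsatisfied: (2,3), (2,7), (3,7), (4,3), (4,4), (4,5), (4,7), (5,1), (5,2), (5,5), (6,5), (7,5) — 12 in total.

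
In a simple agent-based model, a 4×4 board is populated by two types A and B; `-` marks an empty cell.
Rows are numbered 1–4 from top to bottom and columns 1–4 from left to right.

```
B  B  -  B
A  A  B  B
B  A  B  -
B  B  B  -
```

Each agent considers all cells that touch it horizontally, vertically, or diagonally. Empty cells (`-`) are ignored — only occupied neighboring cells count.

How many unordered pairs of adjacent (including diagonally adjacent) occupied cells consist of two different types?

Scan each occupied cell's neighbors to the right and below (and the two forward diagonals) so each pair is counted once.
From row 1: 4 unlike of 8 pairs (running 4/8).
From row 2: 5 unlike of 11 pairs (running 9/19).
From row 3: 5 unlike of 9 pairs (running 14/28).
From row 4: 0 unlike of 2 pairs (running 14/30).
Total adjacent occupied pairs: 30; unlike-type pairs: 14.

14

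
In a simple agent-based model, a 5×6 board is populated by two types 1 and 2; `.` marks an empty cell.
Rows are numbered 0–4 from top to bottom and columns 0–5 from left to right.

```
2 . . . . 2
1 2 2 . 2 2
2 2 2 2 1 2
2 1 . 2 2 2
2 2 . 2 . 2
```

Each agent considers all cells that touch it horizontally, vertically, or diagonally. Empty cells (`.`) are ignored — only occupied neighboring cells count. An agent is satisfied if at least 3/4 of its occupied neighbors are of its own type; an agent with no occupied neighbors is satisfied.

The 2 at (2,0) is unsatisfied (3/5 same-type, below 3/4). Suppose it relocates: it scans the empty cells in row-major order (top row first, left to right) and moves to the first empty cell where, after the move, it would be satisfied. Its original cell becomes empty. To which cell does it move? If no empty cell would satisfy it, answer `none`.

Vacating (2,0). Empty cells in order:
  (0,1): 3/4 same-type → satisfied — stop here.

(0,1)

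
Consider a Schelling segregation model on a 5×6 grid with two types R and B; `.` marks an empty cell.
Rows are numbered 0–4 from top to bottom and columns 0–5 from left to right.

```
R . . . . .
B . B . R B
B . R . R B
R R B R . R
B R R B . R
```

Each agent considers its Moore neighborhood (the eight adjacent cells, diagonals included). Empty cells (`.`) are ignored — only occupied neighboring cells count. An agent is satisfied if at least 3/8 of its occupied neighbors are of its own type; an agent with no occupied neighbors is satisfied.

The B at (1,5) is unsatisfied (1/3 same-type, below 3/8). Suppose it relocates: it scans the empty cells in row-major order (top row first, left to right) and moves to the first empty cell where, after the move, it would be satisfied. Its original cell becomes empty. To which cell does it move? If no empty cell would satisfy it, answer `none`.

Vacating (1,5). Empty cells in order:
  (0,1): 2/3 same-type → satisfied — stop here.

(0,1)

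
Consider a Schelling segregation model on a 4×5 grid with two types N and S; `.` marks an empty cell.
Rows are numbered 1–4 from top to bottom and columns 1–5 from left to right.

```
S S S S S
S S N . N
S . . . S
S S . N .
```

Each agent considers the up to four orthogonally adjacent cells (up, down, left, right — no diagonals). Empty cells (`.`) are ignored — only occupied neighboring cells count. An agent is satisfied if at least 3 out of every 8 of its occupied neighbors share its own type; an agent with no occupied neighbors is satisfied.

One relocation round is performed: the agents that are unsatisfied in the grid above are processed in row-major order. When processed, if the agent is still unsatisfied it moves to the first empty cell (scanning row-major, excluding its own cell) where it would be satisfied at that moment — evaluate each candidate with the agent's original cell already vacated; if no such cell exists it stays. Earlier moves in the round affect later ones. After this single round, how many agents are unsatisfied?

Initially unsatisfied (in order): (2,3), (2,5), (3,5).
  (2,3) → (2,4).
  (2,5) → (3,3).
  (3,5): now satisfied by earlier moves; stays.
Resulting grid:
S S S S S
S S . N .
S . N . S
S S . N .
Unsatisfied now: (2,4).

1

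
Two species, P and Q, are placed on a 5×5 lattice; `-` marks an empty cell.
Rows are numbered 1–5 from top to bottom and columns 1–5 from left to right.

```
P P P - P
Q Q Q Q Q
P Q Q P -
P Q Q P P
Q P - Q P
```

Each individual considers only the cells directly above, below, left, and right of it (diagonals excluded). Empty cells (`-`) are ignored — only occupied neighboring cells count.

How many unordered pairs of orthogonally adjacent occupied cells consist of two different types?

15

Scan each occupied cell's neighbors to the right and below so each pair is counted once.
Row 1: P(1,1)–P(1,2)= P(1,1)–Q(2,1)≠ P(1,2)–P(1,3)= P(1,2)–Q(2,2)≠ P(1,3)–Q(2,3)≠ P(1,5)–Q(2,5)≠  → 4/6 unlike.
Row 2: Q(2,1)–Q(2,2)= Q(2,1)–P(3,1)≠ Q(2,2)–Q(2,3)= Q(2,2)–Q(3,2)= Q(2,3)–Q(2,4)= Q(2,3)–Q(3,3)= Q(2,4)–Q(2,5)= Q(2,4)–P(3,4)≠  → 2/8 unlike.
Row 3: P(3,1)–Q(3,2)≠ P(3,1)–P(4,1)= Q(3,2)–Q(3,3)= Q(3,2)–Q(4,2)= Q(3,3)–P(3,4)≠ Q(3,3)–Q(4,3)= P(3,4)–P(4,4)=  → 2/7 unlike.
Row 4: P(4,1)–Q(4,2)≠ P(4,1)–Q(5,1)≠ Q(4,2)–Q(4,3)= Q(4,2)–P(5,2)≠ Q(4,3)–P(4,4)≠ P(4,4)–P(4,5)= P(4,4)–Q(5,4)≠ P(4,5)–P(5,5)=  → 5/8 unlike.
Row 5: Q(5,1)–P(5,2)≠ Q(5,4)–P(5,5)≠  → 2/2 unlike.
Total adjacent occupied pairs: 31; unlike-type pairs: 15.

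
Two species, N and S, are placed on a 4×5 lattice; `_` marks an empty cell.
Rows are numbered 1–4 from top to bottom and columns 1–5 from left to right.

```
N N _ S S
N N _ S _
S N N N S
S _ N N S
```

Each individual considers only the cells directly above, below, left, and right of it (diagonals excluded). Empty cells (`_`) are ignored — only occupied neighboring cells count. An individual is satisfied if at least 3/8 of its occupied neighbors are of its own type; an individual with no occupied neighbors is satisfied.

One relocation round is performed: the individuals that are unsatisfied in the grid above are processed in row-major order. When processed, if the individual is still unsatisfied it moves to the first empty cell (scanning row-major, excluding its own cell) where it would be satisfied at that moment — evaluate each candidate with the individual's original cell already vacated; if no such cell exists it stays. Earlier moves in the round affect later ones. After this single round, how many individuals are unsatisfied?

0

Initially unsatisfied (in order): (3,1).
  (3,1) → (1,3).
Resulting grid:
N N S S S
N N _ S _
_ N N N S
S _ N N S
All satisfied now.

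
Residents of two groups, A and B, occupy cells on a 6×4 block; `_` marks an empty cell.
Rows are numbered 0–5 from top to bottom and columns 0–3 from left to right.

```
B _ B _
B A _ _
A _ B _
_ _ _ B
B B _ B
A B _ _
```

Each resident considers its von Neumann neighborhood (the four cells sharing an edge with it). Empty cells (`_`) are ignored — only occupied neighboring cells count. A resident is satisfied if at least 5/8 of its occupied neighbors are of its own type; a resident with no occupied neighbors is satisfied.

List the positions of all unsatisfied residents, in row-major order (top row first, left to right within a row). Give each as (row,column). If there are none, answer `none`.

(1,0), (1,1), (2,0), (4,0), (5,0), (5,1)

(0,0)B 1/1 satisfied
(0,2)B 0/0 satisfied
(1,0)B 1/3 not
(1,1)A 0/1 not
(2,0)A 0/1 not
(2,2)B 0/0 satisfied
(3,3)B 1/1 satisfied
(4,0)B 1/2 not
(4,1)B 2/2 satisfied
(4,3)B 1/1 satisfied
(5,0)A 0/2 not
(5,1)B 1/2 not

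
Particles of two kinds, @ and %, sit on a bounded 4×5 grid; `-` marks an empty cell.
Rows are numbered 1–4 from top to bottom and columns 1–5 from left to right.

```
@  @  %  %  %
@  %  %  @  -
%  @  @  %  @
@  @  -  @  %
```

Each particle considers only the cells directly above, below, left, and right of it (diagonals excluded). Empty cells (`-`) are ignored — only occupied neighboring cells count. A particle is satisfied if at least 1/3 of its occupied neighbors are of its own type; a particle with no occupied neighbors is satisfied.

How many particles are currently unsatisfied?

Row 1: (1,1)@ 2/2 ok · (1,2)@ 1/3 ok · (1,3)% 2/3 ok · (1,4)% 2/3 ok · (1,5)% 1/1 ok
Row 2: (2,1)@ 1/3 ok · (2,2)% 1/4 unhappy · (2,3)% 2/4 ok · (2,4)@ 0/3 unhappy
Row 3: (3,1)% 0/3 unhappy · (3,2)@ 2/4 ok · (3,3)@ 1/3 ok · (3,4)% 0/4 unhappy · (3,5)@ 0/2 unhappy
Row 4: (4,1)@ 1/2 ok · (4,2)@ 2/2 ok · (4,4)@ 0/2 unhappy · (4,5)% 0/2 unhappy
Unsatisfied: (2,2), (2,4), (3,1), (3,4), (3,5), (4,4), (4,5) — 7 in total.

7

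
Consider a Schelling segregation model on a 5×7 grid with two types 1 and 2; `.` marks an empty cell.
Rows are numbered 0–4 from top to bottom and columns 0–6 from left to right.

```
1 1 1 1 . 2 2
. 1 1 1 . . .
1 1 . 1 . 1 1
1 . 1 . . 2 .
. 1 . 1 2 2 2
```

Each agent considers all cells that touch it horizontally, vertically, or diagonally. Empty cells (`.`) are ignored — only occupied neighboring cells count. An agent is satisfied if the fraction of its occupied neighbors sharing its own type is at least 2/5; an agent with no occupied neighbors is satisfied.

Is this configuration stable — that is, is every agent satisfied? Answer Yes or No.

(0,0)1 2/2 ok
(0,1)1 4/4 ok
(0,2)1 5/5 ok
(0,3)1 3/3 ok
(0,5)2 1/1 ok
(0,6)2 1/1 ok
(1,1)1 6/6 ok
(1,2)1 7/7 ok
(1,3)1 4/4 ok
(2,0)1 3/3 ok
(2,1)1 5/5 ok
(2,3)1 3/3 ok
(2,5)1 1/2 ok
(2,6)1 1/2 ok
(3,0)1 3/3 ok
(3,2)1 4/4 ok
(3,5)2 3/5 ok
(4,1)1 2/2 ok
(4,3)1 1/2 ok
(4,4)2 2/3 ok
(4,5)2 3/3 ok
(4,6)2 2/2 ok
All meet the threshold, so the configuration is stable.

Yes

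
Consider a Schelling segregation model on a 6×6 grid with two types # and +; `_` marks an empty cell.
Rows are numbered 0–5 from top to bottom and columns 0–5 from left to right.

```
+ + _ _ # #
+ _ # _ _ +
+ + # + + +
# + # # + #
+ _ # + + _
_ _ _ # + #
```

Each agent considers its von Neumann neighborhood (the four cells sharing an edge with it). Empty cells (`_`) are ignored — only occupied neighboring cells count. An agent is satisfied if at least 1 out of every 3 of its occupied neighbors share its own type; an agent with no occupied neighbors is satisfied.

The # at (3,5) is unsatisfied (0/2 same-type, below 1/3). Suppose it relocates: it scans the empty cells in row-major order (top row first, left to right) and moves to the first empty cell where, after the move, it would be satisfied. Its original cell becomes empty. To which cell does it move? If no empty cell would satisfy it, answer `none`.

Vacating (3,5). Empty cells in order:
  (0,2): 1/2 same-type → satisfied — stop here.

(0,2)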